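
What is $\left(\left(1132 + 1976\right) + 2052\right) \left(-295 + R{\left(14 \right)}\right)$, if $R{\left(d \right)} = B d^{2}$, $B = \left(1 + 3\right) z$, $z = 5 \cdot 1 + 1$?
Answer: $22750440$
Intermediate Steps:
$z = 6$ ($z = 5 + 1 = 6$)
$B = 24$ ($B = \left(1 + 3\right) 6 = 4 \cdot 6 = 24$)
$R{\left(d \right)} = 24 d^{2}$
$\left(\left(1132 + 1976\right) + 2052\right) \left(-295 + R{\left(14 \right)}\right) = \left(\left(1132 + 1976\right) + 2052\right) \left(-295 + 24 \cdot 14^{2}\right) = \left(3108 + 2052\right) \left(-295 + 24 \cdot 196\right) = 5160 \left(-295 + 4704\right) = 5160 \cdot 4409 = 22750440$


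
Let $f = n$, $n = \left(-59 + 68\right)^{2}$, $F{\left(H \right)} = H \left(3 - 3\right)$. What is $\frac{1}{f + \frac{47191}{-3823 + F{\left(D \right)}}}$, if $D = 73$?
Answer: $\frac{3823}{262472} \approx 0.014565$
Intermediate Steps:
$F{\left(H \right)} = 0$ ($F{\left(H \right)} = H 0 = 0$)
$n = 81$ ($n = 9^{2} = 81$)
$f = 81$
$\frac{1}{f + \frac{47191}{-3823 + F{\left(D \right)}}} = \frac{1}{81 + \frac{47191}{-3823 + 0}} = \frac{1}{81 + \frac{47191}{-3823}} = \frac{1}{81 + 47191 \left(- \frac{1}{3823}\right)} = \frac{1}{81 - \frac{47191}{3823}} = \frac{1}{\frac{262472}{3823}} = \frac{3823}{262472}$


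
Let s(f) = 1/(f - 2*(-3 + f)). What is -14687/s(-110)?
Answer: -1703692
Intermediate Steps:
s(f) = 1/(6 - f) (s(f) = 1/(f + (6 - 2*f)) = 1/(6 - f))
-14687/s(-110) = -14687/((-1/(-6 - 110))) = -14687/((-1/(-116))) = -14687/((-1*(-1/116))) = -14687/1/116 = -14687*116 = -1703692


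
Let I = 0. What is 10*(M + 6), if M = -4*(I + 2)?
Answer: -20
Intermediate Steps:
M = -8 (M = -4*(0 + 2) = -4*2 = -8)
10*(M + 6) = 10*(-8 + 6) = 10*(-2) = -20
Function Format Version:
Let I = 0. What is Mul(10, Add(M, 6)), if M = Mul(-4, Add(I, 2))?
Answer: -20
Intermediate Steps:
M = -8 (M = Mul(-4, Add(0, 2)) = Mul(-4, 2) = -8)
Mul(10, Add(M, 6)) = Mul(10, Add(-8, 6)) = Mul(10, -2) = -20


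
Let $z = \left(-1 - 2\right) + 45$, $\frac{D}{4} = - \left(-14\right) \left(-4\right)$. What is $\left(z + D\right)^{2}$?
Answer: $33124$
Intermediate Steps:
$D = -224$ ($D = 4 \left(- \left(-14\right) \left(-4\right)\right) = 4 \left(\left(-1\right) 56\right) = 4 \left(-56\right) = -224$)
$z = 42$ ($z = -3 + 45 = 42$)
$\left(z + D\right)^{2} = \left(42 - 224\right)^{2} = \left(-182\right)^{2} = 33124$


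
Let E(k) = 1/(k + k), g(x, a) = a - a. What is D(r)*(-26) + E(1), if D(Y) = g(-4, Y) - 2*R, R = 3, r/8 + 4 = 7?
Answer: 313/2 ≈ 156.50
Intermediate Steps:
r = 24 (r = -32 + 8*7 = -32 + 56 = 24)
g(x, a) = 0
E(k) = 1/(2*k)
D(Y) = -6 (D(Y) = 0 - 2*3 = 0 - 6 = -6)
D(r)*(-26) + E(1) = -6*(-26) + (1/2)/1 = 156 + (1/2)*1 = 156 + 1/2 = 313/2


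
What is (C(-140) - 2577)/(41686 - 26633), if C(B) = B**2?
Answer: 17023/15053 ≈ 1.1309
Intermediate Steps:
(C(-140) - 2577)/(41686 - 26633) = ((-140)**2 - 2577)/(41686 - 26633) = (19600 - 2577)/15053 = 17023*(1/15053) = 17023/15053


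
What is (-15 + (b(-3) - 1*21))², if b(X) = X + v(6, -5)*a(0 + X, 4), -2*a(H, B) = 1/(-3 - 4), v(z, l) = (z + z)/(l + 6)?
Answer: 71289/49 ≈ 1454.9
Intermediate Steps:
v(z, l) = 2*z/(6 + l) (v(z, l) = (2*z)/(6 + l) = 2*z/(6 + l))
a(H, B) = 1/14 (a(H, B) = -1/(2*(-3 - 4)) = -½/(-7) = -½*(-⅐) = 1/14)
b(X) = 6/7 + X (b(X) = X + (2*6/(6 - 5))*(1/14) = X + (2*6/1)*(1/14) = X + (2*6*1)*(1/14) = X + 12*(1/14) = X + 6/7 = 6/7 + X)
(-15 + (b(-3) - 1*21))² = (-15 + ((6/7 - 3) - 1*21))² = (-15 + (-15/7 - 21))² = (-15 - 162/7)² = (-267/7)² = 71289/49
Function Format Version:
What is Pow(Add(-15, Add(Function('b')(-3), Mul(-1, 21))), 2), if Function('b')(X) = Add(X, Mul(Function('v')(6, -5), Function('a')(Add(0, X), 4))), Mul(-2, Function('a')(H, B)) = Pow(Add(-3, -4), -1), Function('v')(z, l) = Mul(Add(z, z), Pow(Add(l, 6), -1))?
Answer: Rational(71289, 49) ≈ 1454.9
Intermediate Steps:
Function('v')(z, l) = Mul(2, z, Pow(Add(6, l), -1)) (Function('v')(z, l) = Mul(Mul(2, z), Pow(Add(6, l), -1)) = Mul(2, z, Pow(Add(6, l), -1)))
Function('a')(H, B) = Rational(1, 14) (Function('a')(H, B) = Mul(Rational(-1, 2), Pow(Add(-3, -4), -1)) = Mul(Rational(-1, 2), Pow(-7, -1)) = Mul(Rational(-1, 2), Rational(-1, 7)) = Rational(1, 14))
Function('b')(X) = Add(Rational(6, 7), X) (Function('b')(X) = Add(X, Mul(Mul(2, 6, Pow(Add(6, -5), -1)), Rational(1, 14))) = Add(X, Mul(Mul(2, 6, Pow(1, -1)), Rational(1, 14))) = Add(X, Mul(Mul(2, 6, 1), Rational(1, 14))) = Add(X, Mul(12, Rational(1, 14))) = Add(X, Rational(6, 7)) = Add(Rational(6, 7), X))
Pow(Add(-15, Add(Function('b')(-3), Mul(-1, 21))), 2) = Pow(Add(-15, Add(Add(Rational(6, 7), -3), Mul(-1, 21))), 2) = Pow(Add(-15, Add(Rational(-15, 7), -21)), 2) = Pow(Add(-15, Rational(-162, 7)), 2) = Pow(Rational(-267, 7), 2) = Rational(71289, 49)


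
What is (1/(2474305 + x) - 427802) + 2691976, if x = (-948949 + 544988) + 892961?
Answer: 6709438135071/2963305 ≈ 2.2642e+6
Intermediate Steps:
x = 489000 (x = -403961 + 892961 = 489000)
(1/(2474305 + x) - 427802) + 2691976 = (1/(2474305 + 489000) - 427802) + 2691976 = (1/2963305 - 427802) + 2691976 = -1267707805609/2963305 + 2691976 = 6709438135071/2963305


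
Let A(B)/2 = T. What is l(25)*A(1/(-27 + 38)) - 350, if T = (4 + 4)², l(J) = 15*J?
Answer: 47650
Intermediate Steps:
T = 64 (T = 8² = 64)
A(B) = 128 (A(B) = 2*64 = 128)
l(25)*A(1/(-27 + 38)) - 350 = (15*25)*128 - 350 = 375*128 - 350 = 48000 - 350 = 47650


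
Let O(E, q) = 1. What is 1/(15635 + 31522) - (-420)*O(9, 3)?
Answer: 19805941/47157 ≈ 420.00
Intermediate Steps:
1/(15635 + 31522) - (-420)*O(9, 3) = 1/(15635 + 31522) - (-420) = 1/47157 - 1*(-420) = 1/47157 + 420 = 19805941/47157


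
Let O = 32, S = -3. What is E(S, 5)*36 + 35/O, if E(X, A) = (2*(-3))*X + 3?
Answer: 24227/32 ≈ 757.09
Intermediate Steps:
E(X, A) = 3 - 6*X (E(X, A) = -6*X + 3 = 3 - 6*X)
E(S, 5)*36 + 35/O = (3 - 6*(-3))*36 + 35/32 = (3 + 18)*36 + 35*(1/32) = 21*36 + 35/32 = 756 + 35/32 = 24227/32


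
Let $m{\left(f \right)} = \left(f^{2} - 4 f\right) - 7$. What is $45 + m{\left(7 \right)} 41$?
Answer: $619$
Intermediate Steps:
$m{\left(f \right)} = -7 + f^{2} - 4 f$
$45 + m{\left(7 \right)} 41 = 45 + \left(-7 + 7^{2} - 28\right) 41 = 45 + \left(-7 + 49 - 28\right) 41 = 45 + 14 \cdot 41 = 45 + 574 = 619$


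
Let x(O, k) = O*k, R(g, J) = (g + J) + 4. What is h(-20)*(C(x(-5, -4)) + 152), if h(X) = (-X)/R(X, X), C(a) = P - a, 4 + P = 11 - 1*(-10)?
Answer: -745/9 ≈ -82.778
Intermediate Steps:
R(g, J) = 4 + J + g (R(g, J) = (J + g) + 4 = 4 + J + g)
P = 17 (P = -4 + (11 - 1*(-10)) = -4 + (11 + 10) = -4 + 21 = 17)
C(a) = 17 - a
h(X) = -X/(4 + 2*X) (h(X) = (-X)/(4 + X + X) = (-X)/(4 + 2*X) = -X/(4 + 2*X))
h(-20)*(C(x(-5, -4)) + 152) = (-1*(-20)/(4 + 2*(-20)))*((17 - (-5)*(-4)) + 152) = (-1*(-20)/(4 - 40))*((17 - 1*20) + 152) = (-1*(-20)/(-36))*((17 - 20) + 152) = (-1*(-20)*(-1/36))*(-3 + 152) = -5/9*149 = -745/9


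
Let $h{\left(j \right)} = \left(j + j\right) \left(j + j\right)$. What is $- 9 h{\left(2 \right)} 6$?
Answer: $-864$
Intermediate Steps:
$h{\left(j \right)} = 4 j^{2}$ ($h{\left(j \right)} = 2 j 2 j = 4 j^{2}$)
$- 9 h{\left(2 \right)} 6 = - 9 \cdot 4 \cdot 2^{2} \cdot 6 = - 9 \cdot 4 \cdot 4 \cdot 6 = \left(-9\right) 16 \cdot 6 = \left(-144\right) 6 = -864$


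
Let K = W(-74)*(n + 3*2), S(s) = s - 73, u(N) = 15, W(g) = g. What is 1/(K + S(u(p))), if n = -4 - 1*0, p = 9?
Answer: -1/206 ≈ -0.0048544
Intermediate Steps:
n = -4 (n = -4 + 0 = -4)
S(s) = -73 + s
K = -148 (K = -74*(-4 + 3*2) = -74*(-4 + 6) = -74*2 = -148)
1/(K + S(u(p))) = 1/(-148 + (-73 + 15)) = 1/(-148 - 58) = 1/(-206) = -1/206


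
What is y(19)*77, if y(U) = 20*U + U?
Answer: 30723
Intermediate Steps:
y(U) = 21*U
y(19)*77 = (21*19)*77 = 399*77 = 30723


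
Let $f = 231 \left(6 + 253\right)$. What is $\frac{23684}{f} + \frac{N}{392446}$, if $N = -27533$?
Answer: $\frac{7647419207}{23479651734} \approx 0.3257$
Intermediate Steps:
$f = 59829$ ($f = 231 \cdot 259 = 59829$)
$\frac{23684}{f} + \frac{N}{392446} = \frac{23684}{59829} - \frac{27533}{392446} = \frac{7647419207}{23479651734}$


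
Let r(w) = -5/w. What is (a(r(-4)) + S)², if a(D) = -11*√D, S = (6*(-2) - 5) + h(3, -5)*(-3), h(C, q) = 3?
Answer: 3309/4 + 286*√5 ≈ 1466.8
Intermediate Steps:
S = -26 (S = (6*(-2) - 5) + 3*(-3) = (-12 - 5) - 9 = -17 - 9 = -26)
(a(r(-4)) + S)² = (-11*√5*√(-1/(-4)) - 26)² = (-11*√5/2 - 26)² = (-26 - 11*√5/2)²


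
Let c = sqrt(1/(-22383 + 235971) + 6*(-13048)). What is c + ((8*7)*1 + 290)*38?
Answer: 13148 + I*sqrt(99207931776019)/35598 ≈ 13148.0 + 279.8*I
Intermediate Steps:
c = I*sqrt(99207931776019)/35598 (c = sqrt(1/213588 - 78288) = sqrt(-16721377343/213588) = I*sqrt(99207931776019)/35598 ≈ 279.8*I)
c + ((8*7)*1 + 290)*38 = I*sqrt(99207931776019)/35598 + ((8*7)*1 + 290)*38 = I*sqrt(99207931776019)/35598 + (56*1 + 290)*38 = I*sqrt(99207931776019)/35598 + (56 + 290)*38 = I*sqrt(99207931776019)/35598 + 346*38 = I*sqrt(99207931776019)/35598 + 13148 = 13148 + I*sqrt(99207931776019)/35598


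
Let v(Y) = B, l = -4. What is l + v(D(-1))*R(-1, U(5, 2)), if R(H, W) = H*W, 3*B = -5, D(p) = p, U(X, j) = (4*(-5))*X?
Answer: -512/3 ≈ -170.67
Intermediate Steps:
U(X, j) = -20*X
B = -5/3 (B = (⅓)*(-5) = -5/3 ≈ -1.6667)
v(Y) = -5/3
l + v(D(-1))*R(-1, U(5, 2)) = -4 - (-5)*(-20*5)/3 = -4 - (-5)*(-100)/3 = -4 - 5/3*100 = -4 - 500/3 = -512/3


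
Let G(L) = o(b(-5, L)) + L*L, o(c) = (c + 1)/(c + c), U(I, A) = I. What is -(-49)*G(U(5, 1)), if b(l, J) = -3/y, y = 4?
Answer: 7301/6 ≈ 1216.8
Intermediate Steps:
b(l, J) = -¾ (b(l, J) = -3/4 = -3*¼ = -¾)
o(c) = (1 + c)/(2*c) (o(c) = (1 + c)/((2*c)) = (1 + c)*(1/(2*c)) = (1 + c)/(2*c))
G(L) = -⅙ + L² (G(L) = (1 - ¾)/(2*(-¾)) + L*L = (½)*(-4/3)*(¼) + L² = -⅙ + L²)
-(-49)*G(U(5, 1)) = -(-49)*(-⅙ + 5²) = -(-49)*(-⅙ + 25) = -(-49)*149/6 = -1*(-7301/6) = 7301/6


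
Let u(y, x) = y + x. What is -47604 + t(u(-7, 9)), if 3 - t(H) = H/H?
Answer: -47602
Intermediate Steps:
u(y, x) = x + y
t(H) = 2 (t(H) = 3 - H/H = 3 - 1*1 = 3 - 1 = 2)
-47604 + t(u(-7, 9)) = -47604 + 2 = -47602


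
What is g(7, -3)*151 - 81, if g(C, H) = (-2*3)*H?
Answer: 2637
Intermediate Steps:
g(C, H) = -6*H
g(7, -3)*151 - 81 = -6*(-3)*151 - 81 = 18*151 - 81 = 2718 - 81 = 2637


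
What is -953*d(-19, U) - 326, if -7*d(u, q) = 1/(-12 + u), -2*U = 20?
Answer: -71695/217 ≈ -330.39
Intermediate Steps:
U = -10 (U = -½*20 = -10)
d(u, q) = -1/(7*(-12 + u))
-953*d(-19, U) - 326 = -(-953)/(-84 + 7*(-19)) - 326 = -(-953)/(-84 - 133) - 326 = -(-953)/(-217) - 326 = -(-953)*(-1)/217 - 326 = -953*1/217 - 326 = -953/217 - 326 = -71695/217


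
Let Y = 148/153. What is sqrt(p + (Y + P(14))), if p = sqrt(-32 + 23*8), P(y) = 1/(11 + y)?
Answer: sqrt(65501 + 130050*sqrt(38))/255 ≈ 3.6519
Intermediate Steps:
Y = 148/153 (Y = 148*(1/153) = 148/153 ≈ 0.96732)
p = 2*sqrt(38) (p = sqrt(-32 + 184) = sqrt(152) = 2*sqrt(38) ≈ 12.329)
sqrt(p + (Y + P(14))) = sqrt(2*sqrt(38) + (148/153 + 1/(11 + 14))) = sqrt(2*sqrt(38) + (148/153 + 1/25)) = sqrt(2*sqrt(38) + 3853/3825) = sqrt(3853/3825 + 2*sqrt(38))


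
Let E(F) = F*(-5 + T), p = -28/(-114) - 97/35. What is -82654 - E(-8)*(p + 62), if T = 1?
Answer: -168691562/1995 ≈ -84557.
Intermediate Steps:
p = -5039/1995 (p = -28*(-1/114) - 97*1/35 = 14/57 - 97/35 = -5039/1995 ≈ -2.5258)
E(F) = -4*F (E(F) = F*(-5 + 1) = F*(-4) = -4*F)
-82654 - E(-8)*(p + 62) = -82654 - (-4*(-8))*(-5039/1995 + 62) = -82654 - 32*118651/1995 = -82654 - 1*3796832/1995 = -82654 - 3796832/1995 = -168691562/1995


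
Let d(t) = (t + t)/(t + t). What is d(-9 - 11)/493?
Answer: 1/493 ≈ 0.0020284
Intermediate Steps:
d(t) = 1 (d(t) = (2*t)/((2*t)) = (2*t)*(1/(2*t)) = 1)
d(-9 - 11)/493 = 1/493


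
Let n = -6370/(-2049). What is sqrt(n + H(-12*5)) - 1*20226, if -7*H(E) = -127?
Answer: -20226 + sqrt(4371932859)/14343 ≈ -20221.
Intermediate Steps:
H(E) = 127/7 (H(E) = -1/7*(-127) = 127/7)
n = 6370/2049 (n = -6370*(-1/2049) = 6370/2049 ≈ 3.1088)
sqrt(n + H(-12*5)) - 1*20226 = sqrt(6370/2049 + 127/7) - 1*20226 = sqrt(304813/14343) - 20226 = sqrt(4371932859)/14343 - 20226 = -20226 + sqrt(4371932859)/14343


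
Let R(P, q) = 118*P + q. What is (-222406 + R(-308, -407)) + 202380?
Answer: -56777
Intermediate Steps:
R(P, q) = q + 118*P
(-222406 + R(-308, -407)) + 202380 = (-222406 + (-407 + 118*(-308))) + 202380 = (-222406 + (-407 - 36344)) + 202380 = (-222406 - 36751) + 202380 = -259157 + 202380 = -56777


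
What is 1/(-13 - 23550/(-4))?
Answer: 2/11749 ≈ 0.00017023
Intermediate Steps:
1/(-13 - 23550/(-4)) = 1/(-13 - 23550*(-1)/4) = 1/(-13 - 157*(-75/2)) = 1/(-13 + 11775/2) = 1/(11749/2) = 2/11749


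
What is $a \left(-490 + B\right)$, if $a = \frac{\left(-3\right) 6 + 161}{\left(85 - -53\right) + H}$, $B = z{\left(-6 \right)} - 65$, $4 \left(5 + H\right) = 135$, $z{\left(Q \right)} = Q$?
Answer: $- \frac{320892}{667} \approx -481.1$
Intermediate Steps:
$H = \frac{115}{4}$ ($H = -5 + \frac{1}{4} \cdot 135 = -5 + \frac{135}{4} = \frac{115}{4} \approx 28.75$)
$B = -71$ ($B = -6 - 65 = -71$)
$a = \frac{572}{667}$ ($a = \frac{\left(-3\right) 6 + 161}{\left(85 - -53\right) + \frac{115}{4}} = \frac{-18 + 161}{\left(85 + 53\right) + \frac{115}{4}} = \frac{143}{138 + \frac{115}{4}} = \frac{143}{\frac{667}{4}} = 143 \cdot \frac{4}{667} = \frac{572}{667} \approx 0.85757$)
$a \left(-490 + B\right) = \frac{572 \left(-490 - 71\right)}{667} = \frac{572}{667} \left(-561\right) = - \frac{320892}{667}$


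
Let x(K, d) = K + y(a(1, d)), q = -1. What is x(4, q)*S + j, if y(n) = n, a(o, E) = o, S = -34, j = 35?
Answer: -135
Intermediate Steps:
x(K, d) = 1 + K (x(K, d) = K + 1 = 1 + K)
x(4, q)*S + j = (1 + 4)*(-34) + 35 = 5*(-34) + 35 = -170 + 35 = -135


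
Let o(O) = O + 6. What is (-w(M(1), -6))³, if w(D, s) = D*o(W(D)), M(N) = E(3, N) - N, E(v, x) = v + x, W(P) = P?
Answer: -19683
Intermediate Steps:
M(N) = 3 (M(N) = (3 + N) - N = 3)
o(O) = 6 + O
w(D, s) = D*(6 + D)
(-w(M(1), -6))³ = (-3*(6 + 3))³ = (-3*9)³ = (-1*27)³ = (-27)³ = -19683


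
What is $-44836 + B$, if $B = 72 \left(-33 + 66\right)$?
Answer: $-42460$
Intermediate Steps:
$B = 2376$ ($B = 72 \cdot 33 = 2376$)
$-44836 + B = -44836 + 2376 = -42460$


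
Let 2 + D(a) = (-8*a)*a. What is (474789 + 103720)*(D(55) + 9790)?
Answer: -8337471708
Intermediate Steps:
D(a) = -2 - 8*a² (D(a) = -2 + (-8*a)*a = -2 - 8*a²)
(474789 + 103720)*(D(55) + 9790) = (474789 + 103720)*((-2 - 8*55²) + 9790) = 578509*((-2 - 8*3025) + 9790) = 578509*((-2 - 24200) + 9790) = 578509*(-24202 + 9790) = 578509*(-14412) = -8337471708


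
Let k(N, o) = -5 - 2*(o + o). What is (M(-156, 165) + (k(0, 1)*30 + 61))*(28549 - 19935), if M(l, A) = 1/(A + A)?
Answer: -297049483/165 ≈ -1.8003e+6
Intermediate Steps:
M(l, A) = 1/(2*A)
k(N, o) = -5 - 4*o
(M(-156, 165) + (k(0, 1)*30 + 61))*(28549 - 19935) = ((1/2)/165 + ((-5 - 4*1)*30 + 61))*(28549 - 19935) = ((1/2)*(1/165) + ((-5 - 4)*30 + 61))*8614 = (1/330 + (-9*30 + 61))*8614 = (1/330 + (-270 + 61))*8614 = (1/330 - 209)*8614 = -68969/330*8614 = -297049483/165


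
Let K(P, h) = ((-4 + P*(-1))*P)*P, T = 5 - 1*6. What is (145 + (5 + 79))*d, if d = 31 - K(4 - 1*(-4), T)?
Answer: 182971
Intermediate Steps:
T = -1 (T = 5 - 6 = -1)
K(P, h) = P²*(-4 - P) (K(P, h) = ((-4 - P)*P)*P = (P*(-4 - P))*P = P²*(-4 - P))
d = 799 (d = 31 - (4 - 1*(-4))²*(-4 - (4 - 1*(-4))) = 31 - (4 + 4)²*(-4 - (4 + 4)) = 31 - 8²*(-4 - 1*8) = 31 - 64*(-4 - 8) = 31 - 64*(-12) = 31 - 1*(-768) = 31 + 768 = 799)
(145 + (5 + 79))*d = (145 + (5 + 79))*799 = (145 + 84)*799 = 229*799 = 182971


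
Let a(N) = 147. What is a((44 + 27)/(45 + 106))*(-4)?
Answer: -588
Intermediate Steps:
a((44 + 27)/(45 + 106))*(-4) = 147*(-4) = -588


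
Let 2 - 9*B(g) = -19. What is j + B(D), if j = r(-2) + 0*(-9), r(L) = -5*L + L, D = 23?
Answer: 31/3 ≈ 10.333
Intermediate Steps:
B(g) = 7/3 (B(g) = 2/9 - ⅑*(-19) = 2/9 + 19/9 = 7/3)
r(L) = -4*L
j = 8 (j = -4*(-2) + 0*(-9) = 8 + 0 = 8)
j + B(D) = 8 + 7/3 = 31/3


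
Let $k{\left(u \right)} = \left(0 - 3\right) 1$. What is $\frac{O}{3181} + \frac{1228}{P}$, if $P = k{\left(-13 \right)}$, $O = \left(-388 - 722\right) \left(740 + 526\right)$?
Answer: $- \frac{8122048}{9543} \approx -851.1$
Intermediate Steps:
$O = -1405260$ ($O = \left(-1110\right) 1266 = -1405260$)
$k{\left(u \right)} = -3$ ($k{\left(u \right)} = \left(-3\right) 1 = -3$)
$P = -3$
$\frac{O}{3181} + \frac{1228}{P} = - \frac{1405260}{3181} + \frac{1228}{-3} = \left(-1405260\right) \frac{1}{3181} + 1228 \left(- \frac{1}{3}\right) = - \frac{1405260}{3181} - \frac{1228}{3} = - \frac{8122048}{9543}$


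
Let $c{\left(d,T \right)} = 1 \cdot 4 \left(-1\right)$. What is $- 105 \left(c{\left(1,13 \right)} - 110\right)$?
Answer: $11970$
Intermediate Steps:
$c{\left(d,T \right)} = -4$ ($c{\left(d,T \right)} = 4 \left(-1\right) = -4$)
$- 105 \left(c{\left(1,13 \right)} - 110\right) = - 105 \left(-4 - 110\right) = \left(-105\right) \left(-114\right) = 11970$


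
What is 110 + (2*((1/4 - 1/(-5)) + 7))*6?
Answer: 997/5 ≈ 199.40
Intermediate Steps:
110 + (2*((1/4 - 1/(-5)) + 7))*6 = 110 + (2*((1*(1/4) - 1*(-1/5)) + 7))*6 = 110 + (2*((1/4 + 1/5) + 7))*6 = 110 + (2*(9/20 + 7))*6 = 110 + (2*(149/20))*6 = 110 + (149/10)*6 = 110 + 447/5 = 997/5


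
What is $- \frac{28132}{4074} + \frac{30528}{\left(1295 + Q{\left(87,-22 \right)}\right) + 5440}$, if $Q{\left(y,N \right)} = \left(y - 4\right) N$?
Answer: $- \frac{6864458}{9999633} \approx -0.68647$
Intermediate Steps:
$Q{\left(y,N \right)} = N \left(-4 + y\right)$ ($Q{\left(y,N \right)} = \left(-4 + y\right) N = N \left(-4 + y\right)$)
$- \frac{28132}{4074} + \frac{30528}{\left(1295 + Q{\left(87,-22 \right)}\right) + 5440} = - \frac{28132}{4074} + \frac{30528}{\left(1295 - 22 \left(-4 + 87\right)\right) + 5440} = \left(-28132\right) \frac{1}{4074} + \frac{30528}{\left(1295 - 1826\right) + 5440} = - \frac{14066}{2037} + \frac{30528}{\left(1295 - 1826\right) + 5440} = - \frac{14066}{2037} + \frac{30528}{-531 + 5440} = - \frac{14066}{2037} + \frac{30528}{4909} = - \frac{6864458}{9999633}$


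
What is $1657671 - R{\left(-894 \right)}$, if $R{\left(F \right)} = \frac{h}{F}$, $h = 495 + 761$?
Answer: $\frac{740979565}{447} \approx 1.6577 \cdot 10^{6}$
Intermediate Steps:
$h = 1256$
$R{\left(F \right)} = \frac{1256}{F}$
$1657671 - R{\left(-894 \right)} = 1657671 - \frac{1256}{-894} = 1657671 - 1256 \left(- \frac{1}{894}\right) = 1657671 - - \frac{628}{447} = 1657671 + \frac{628}{447} = \frac{740979565}{447}$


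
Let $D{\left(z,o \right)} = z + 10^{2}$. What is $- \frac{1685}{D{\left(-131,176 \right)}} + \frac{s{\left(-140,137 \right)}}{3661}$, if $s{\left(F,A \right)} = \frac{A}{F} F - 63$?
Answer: $\frac{6171079}{113491} \approx 54.375$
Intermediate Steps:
$D{\left(z,o \right)} = 100 + z$ ($D{\left(z,o \right)} = z + 100 = 100 + z$)
$s{\left(F,A \right)} = -63 + A$ ($s{\left(F,A \right)} = A - 63 = -63 + A$)
$- \frac{1685}{D{\left(-131,176 \right)}} + \frac{s{\left(-140,137 \right)}}{3661} = - \frac{1685}{100 - 131} + \frac{-63 + 137}{3661} = - \frac{1685}{-31} + 74 \cdot \frac{1}{3661} = \left(-1685\right) \left(- \frac{1}{31}\right) + \frac{74}{3661} = \frac{1685}{31} + \frac{74}{3661} = \frac{6171079}{113491}$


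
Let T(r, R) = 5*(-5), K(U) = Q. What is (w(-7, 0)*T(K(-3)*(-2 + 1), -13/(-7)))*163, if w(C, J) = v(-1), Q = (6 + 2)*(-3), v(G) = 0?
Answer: 0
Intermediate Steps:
Q = -24 (Q = 8*(-3) = -24)
w(C, J) = 0
K(U) = -24
T(r, R) = -25
(w(-7, 0)*T(K(-3)*(-2 + 1), -13/(-7)))*163 = (0*(-25))*163 = 0*163 = 0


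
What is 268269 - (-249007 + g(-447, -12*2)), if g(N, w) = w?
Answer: 517300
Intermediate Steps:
268269 - (-249007 + g(-447, -12*2)) = 268269 - (-249007 - 12*2) = 268269 - (-249007 - 24) = 268269 - 1*(-249031) = 268269 + 249031 = 517300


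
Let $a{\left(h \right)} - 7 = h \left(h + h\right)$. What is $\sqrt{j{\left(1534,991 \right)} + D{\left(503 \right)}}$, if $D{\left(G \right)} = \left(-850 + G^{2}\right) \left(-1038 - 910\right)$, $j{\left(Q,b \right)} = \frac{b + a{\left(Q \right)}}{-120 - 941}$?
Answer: $\frac{i \sqrt{552965602288682}}{1061} \approx 22163.0 i$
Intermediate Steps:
$a{\left(h \right)} = 7 + 2 h^{2}$ ($a{\left(h \right)} = 7 + h \left(h + h\right) = 7 + h 2 h = 7 + 2 h^{2}$)
$j{\left(Q,b \right)} = - \frac{7}{1061} - \frac{2 Q^{2}}{1061} - \frac{b}{1061}$ ($j{\left(Q,b \right)} = \frac{b + \left(7 + 2 Q^{2}\right)}{-120 - 941} = \frac{7 + b + 2 Q^{2}}{-1061} = \left(7 + b + 2 Q^{2}\right) \left(- \frac{1}{1061}\right) = - \frac{7}{1061} - \frac{2 Q^{2}}{1061} - \frac{b}{1061}$)
$D{\left(G \right)} = 1655800 - 1948 G^{2}$ ($D{\left(G \right)} = \left(-850 + G^{2}\right) \left(-1948\right) = 1655800 - 1948 G^{2}$)
$\sqrt{j{\left(1534,991 \right)} + D{\left(503 \right)}} = \sqrt{\left(- \frac{7}{1061} - \frac{2 \cdot 1534^{2}}{1061} - \frac{991}{1061}\right) + \left(1655800 - 1948 \cdot 503^{2}\right)} = \sqrt{\left(- \frac{7}{1061} - \frac{4706312}{1061} - \frac{991}{1061}\right) + \left(1655800 - 492861532\right)} = \sqrt{- \frac{4707310}{1061} - 491205732} = \sqrt{- \frac{521173988962}{1061}} = \frac{i \sqrt{552965602288682}}{1061}$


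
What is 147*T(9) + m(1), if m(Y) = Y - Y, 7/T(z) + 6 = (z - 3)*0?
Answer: -343/2 ≈ -171.50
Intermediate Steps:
T(z) = -7/6 (T(z) = 7/(-6 + (z - 3)*0) = 7/(-6 + (-3 + z)*0) = 7/(-6 + 0) = 7/(-6) = 7*(-1/6) = -7/6)
m(Y) = 0
147*T(9) + m(1) = 147*(-7/6) + 0 = -343/2 + 0 = -343/2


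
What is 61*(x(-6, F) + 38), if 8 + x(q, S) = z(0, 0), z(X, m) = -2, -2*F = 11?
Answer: 1708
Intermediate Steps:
F = -11/2 (F = -½*11 = -11/2 ≈ -5.5000)
x(q, S) = -10 (x(q, S) = -8 - 2 = -10)
61*(x(-6, F) + 38) = 61*(-10 + 38) = 61*28 = 1708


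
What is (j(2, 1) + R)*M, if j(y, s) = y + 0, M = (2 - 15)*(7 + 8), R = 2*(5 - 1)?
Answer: -1950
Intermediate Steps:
R = 8 (R = 2*4 = 8)
M = -195 (M = -13*15 = -195)
j(y, s) = y
(j(2, 1) + R)*M = (2 + 8)*(-195) = 10*(-195) = -1950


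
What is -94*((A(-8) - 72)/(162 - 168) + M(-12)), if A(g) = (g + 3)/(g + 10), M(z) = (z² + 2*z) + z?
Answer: -67915/6 ≈ -11319.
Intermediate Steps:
M(z) = z² + 3*z
A(g) = (3 + g)/(10 + g)
-94*((A(-8) - 72)/(162 - 168) + M(-12)) = -94*(((3 - 8)/(10 - 8) - 72)/(162 - 168) - 12*(3 - 12)) = -94*((-5/2 - 72)/(-6) - 12*(-9)) = -94*(((½)*(-5) - 72)*(-⅙) + 108) = -94*((-5/2 - 72)*(-⅙) + 108) = -94*(-149/2*(-⅙) + 108) = -94*(149/12 + 108) = -94*1445/12 = -67915/6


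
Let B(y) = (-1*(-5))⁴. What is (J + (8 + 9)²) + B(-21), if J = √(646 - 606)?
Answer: 914 + 2*√10 ≈ 920.32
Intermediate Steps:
J = 2*√10 (J = √40 = 2*√10 ≈ 6.3246)
B(y) = 625 (B(y) = 5⁴ = 625)
(J + (8 + 9)²) + B(-21) = (2*√10 + (8 + 9)²) + 625 = (2*√10 + 17²) + 625 = (2*√10 + 289) + 625 = (289 + 2*√10) + 625 = 914 + 2*√10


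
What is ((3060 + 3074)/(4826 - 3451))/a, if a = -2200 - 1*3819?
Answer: -6134/8276125 ≈ -0.00074117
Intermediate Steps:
a = -6019 (a = -2200 - 3819 = -6019)
((3060 + 3074)/(4826 - 3451))/a = ((3060 + 3074)/(4826 - 3451))/(-6019) = (6134/1375)*(-1/6019) = -6134/8276125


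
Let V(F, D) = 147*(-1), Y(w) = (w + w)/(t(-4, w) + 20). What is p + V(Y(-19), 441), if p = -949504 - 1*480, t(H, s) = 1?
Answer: -950131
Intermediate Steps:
Y(w) = 2*w/21 (Y(w) = (w + w)/(1 + 20) = (2*w)/21 = (2*w)*(1/21) = 2*w/21)
V(F, D) = -147
p = -949984 (p = -949504 - 480 = -949984)
p + V(Y(-19), 441) = -949984 - 147 = -950131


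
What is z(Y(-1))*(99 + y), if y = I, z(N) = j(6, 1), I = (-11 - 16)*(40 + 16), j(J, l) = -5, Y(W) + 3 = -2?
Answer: 7065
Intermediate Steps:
Y(W) = -5 (Y(W) = -3 - 2 = -5)
I = -1512 (I = -27*56 = -1512)
z(N) = -5
y = -1512
z(Y(-1))*(99 + y) = -5*(99 - 1512) = -5*(-1413) = 7065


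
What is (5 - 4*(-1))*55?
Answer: 495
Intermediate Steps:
(5 - 4*(-1))*55 = (5 + 4)*55 = 9*55 = 495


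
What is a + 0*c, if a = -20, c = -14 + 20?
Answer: -20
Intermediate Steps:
c = 6
a + 0*c = -20 + 0*6 = -20 + 0 = -20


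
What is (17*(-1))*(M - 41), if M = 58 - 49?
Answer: 544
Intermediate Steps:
M = 9
(17*(-1))*(M - 41) = (17*(-1))*(9 - 41) = -17*(-32) = 544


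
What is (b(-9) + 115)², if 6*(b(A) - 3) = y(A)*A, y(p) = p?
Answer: 69169/4 ≈ 17292.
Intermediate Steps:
b(A) = 3 + A²/6 (b(A) = 3 + (A*A)/6 = 3 + A²/6)
(b(-9) + 115)² = ((3 + (⅙)*(-9)²) + 115)² = ((3 + (⅙)*81) + 115)² = ((3 + 27/2) + 115)² = (33/2 + 115)² = (263/2)² = 69169/4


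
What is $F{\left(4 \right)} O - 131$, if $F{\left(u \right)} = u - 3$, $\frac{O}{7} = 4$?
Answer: $-103$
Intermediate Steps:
$O = 28$ ($O = 7 \cdot 4 = 28$)
$F{\left(u \right)} = -3 + u$
$F{\left(4 \right)} O - 131 = \left(-3 + 4\right) 28 - 131 = 1 \cdot 28 - 131 = 28 - 131 = -103$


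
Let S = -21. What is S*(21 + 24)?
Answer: -945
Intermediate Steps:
S*(21 + 24) = -21*(21 + 24) = -21*45 = -945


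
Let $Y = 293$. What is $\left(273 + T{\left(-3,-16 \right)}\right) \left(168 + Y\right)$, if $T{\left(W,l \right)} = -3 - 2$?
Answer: $123548$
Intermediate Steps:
$T{\left(W,l \right)} = -5$ ($T{\left(W,l \right)} = -3 - 2 = -5$)
$\left(273 + T{\left(-3,-16 \right)}\right) \left(168 + Y\right) = \left(273 - 5\right) \left(168 + 293\right) = 268 \cdot 461 = 123548$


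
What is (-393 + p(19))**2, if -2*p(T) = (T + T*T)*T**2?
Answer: 4758654289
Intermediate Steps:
p(T) = -T**2*(T + T**2)/2 (p(T) = -(T + T*T)*T**2/2 = -(T + T**2)*T**2/2 = -T**2*(T + T**2)/2)
(-393 + p(19))**2 = (-393 + (1/2)*19**3*(-1 - 1*19))**2 = (-393 + (1/2)*6859*(-1 - 19))**2 = (-393 + (1/2)*6859*(-20))**2 = (-393 - 68590)**2 = (-68983)**2 = 4758654289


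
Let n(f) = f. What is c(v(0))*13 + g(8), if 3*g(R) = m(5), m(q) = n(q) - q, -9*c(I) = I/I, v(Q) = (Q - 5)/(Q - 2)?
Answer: -13/9 ≈ -1.4444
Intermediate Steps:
v(Q) = (-5 + Q)/(-2 + Q)
c(I) = -⅑ (c(I) = -I/(9*I) = -⅑*1 = -⅑)
m(q) = 0 (m(q) = q - q = 0)
g(R) = 0 (g(R) = (⅓)*0 = 0)
c(v(0))*13 + g(8) = -⅑*13 + 0 = -13/9 + 0 = -13/9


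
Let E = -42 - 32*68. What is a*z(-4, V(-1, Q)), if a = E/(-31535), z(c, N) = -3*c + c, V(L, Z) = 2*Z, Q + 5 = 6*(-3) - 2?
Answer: 17744/31535 ≈ 0.56268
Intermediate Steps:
Q = -25 (Q = -5 + (6*(-3) - 2) = -5 + (-18 - 2) = -5 - 20 = -25)
E = -2218 (E = -42 - 2176 = -2218)
z(c, N) = -2*c
a = 2218/31535 (a = -2218/(-31535) = -2218*(-1/31535) = 2218/31535 ≈ 0.070335)
a*z(-4, V(-1, Q)) = 2218*(-2*(-4))/31535 = (2218/31535)*8 = 17744/31535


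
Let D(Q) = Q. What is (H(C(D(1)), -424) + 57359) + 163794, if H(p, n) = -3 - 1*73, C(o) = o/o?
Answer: 221077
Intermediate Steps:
C(o) = 1
H(p, n) = -76 (H(p, n) = -3 - 73 = -76)
(H(C(D(1)), -424) + 57359) + 163794 = (-76 + 57359) + 163794 = 57283 + 163794 = 221077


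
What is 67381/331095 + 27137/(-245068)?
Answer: 7528001893/81140789460 ≈ 0.092777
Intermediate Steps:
67381/331095 + 27137/(-245068) = 67381*(1/331095) + 27137*(-1/245068) = 67381/331095 - 27137/245068 = 7528001893/81140789460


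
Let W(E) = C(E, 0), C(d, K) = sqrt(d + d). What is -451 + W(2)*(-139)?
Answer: -729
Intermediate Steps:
C(d, K) = sqrt(2)*sqrt(d) (C(d, K) = sqrt(2*d) = sqrt(2)*sqrt(d))
W(E) = sqrt(2)*sqrt(E)
-451 + W(2)*(-139) = -451 + (sqrt(2)*sqrt(2))*(-139) = -451 + 2*(-139) = -451 - 278 = -729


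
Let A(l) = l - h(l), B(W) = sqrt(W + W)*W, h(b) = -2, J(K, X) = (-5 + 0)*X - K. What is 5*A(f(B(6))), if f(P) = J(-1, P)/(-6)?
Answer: 55/6 + 50*sqrt(3) ≈ 95.769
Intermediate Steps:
J(K, X) = -K - 5*X (J(K, X) = -5*X - K = -K - 5*X)
B(W) = sqrt(2)*W**(3/2) (B(W) = sqrt(2*W)*W = (sqrt(2)*sqrt(W))*W = sqrt(2)*W**(3/2))
f(P) = -1/6 + 5*P/6 (f(P) = (-1*(-1) - 5*P)/(-6) = (1 - 5*P)*(-1/6) = -1/6 + 5*P/6)
A(l) = 2 + l (A(l) = l - 1*(-2) = l + 2 = 2 + l)
5*A(f(B(6))) = 5*(2 + (-1/6 + 5*(sqrt(2)*6**(3/2))/6)) = 5*(2 + (-1/6 + 5*(sqrt(2)*(6*sqrt(6)))/6)) = 5*(2 + (-1/6 + 5*(12*sqrt(3))/6)) = 5*(2 + (-1/6 + 10*sqrt(3))) = 5*(11/6 + 10*sqrt(3)) = 55/6 + 50*sqrt(3)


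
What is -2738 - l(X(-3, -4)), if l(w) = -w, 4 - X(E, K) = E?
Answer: -2731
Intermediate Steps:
X(E, K) = 4 - E
-2738 - l(X(-3, -4)) = -2738 - (-1)*(4 - 1*(-3)) = -2738 - (-1)*(4 + 3) = -2738 - (-1)*7 = -2738 - 1*(-7) = -2738 + 7 = -2731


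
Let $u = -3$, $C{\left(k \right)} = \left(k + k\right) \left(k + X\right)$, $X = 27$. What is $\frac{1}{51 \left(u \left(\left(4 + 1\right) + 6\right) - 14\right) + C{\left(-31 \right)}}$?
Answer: $- \frac{1}{2149} \approx -0.00046533$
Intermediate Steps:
$C{\left(k \right)} = 2 k \left(27 + k\right)$ ($C{\left(k \right)} = \left(k + k\right) \left(k + 27\right) = 2 k \left(27 + k\right)$)
$\frac{1}{51 \left(u \left(\left(4 + 1\right) + 6\right) - 14\right) + C{\left(-31 \right)}} = \frac{1}{51 \left(- 3 \left(\left(4 + 1\right) + 6\right) - 14\right) + 2 \left(-31\right) \left(27 - 31\right)} = \frac{1}{51 \left(- 3 \left(5 + 6\right) - 14\right) + 2 \left(-31\right) \left(-4\right)} = \frac{1}{51 \left(\left(-3\right) 11 - 14\right) + 248} = \frac{1}{51 \left(-33 - 14\right) + 248} = \frac{1}{51 \left(-47\right) + 248} = \frac{1}{-2397 + 248} = \frac{1}{-2149} = - \frac{1}{2149}$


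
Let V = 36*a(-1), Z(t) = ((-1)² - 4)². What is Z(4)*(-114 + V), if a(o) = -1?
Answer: -1350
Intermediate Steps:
Z(t) = 9 (Z(t) = (1 - 4)² = (-3)² = 9)
V = -36 (V = 36*(-1) = -36)
Z(4)*(-114 + V) = 9*(-114 - 36) = 9*(-150) = -1350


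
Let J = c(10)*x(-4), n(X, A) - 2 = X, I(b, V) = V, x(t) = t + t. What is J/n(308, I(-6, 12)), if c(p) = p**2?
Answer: -80/31 ≈ -2.5806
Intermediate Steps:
x(t) = 2*t
n(X, A) = 2 + X
J = -800 (J = 10**2*(2*(-4)) = 100*(-8) = -800)
J/n(308, I(-6, 12)) = -800/(2 + 308) = -800/310 = -800*1/310 = -80/31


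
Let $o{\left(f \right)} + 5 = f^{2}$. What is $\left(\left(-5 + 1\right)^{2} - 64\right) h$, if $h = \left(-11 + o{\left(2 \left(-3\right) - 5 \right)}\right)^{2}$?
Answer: $-529200$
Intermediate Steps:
$o{\left(f \right)} = -5 + f^{2}$
$h = 11025$ ($h = \left(-11 - \left(5 - \left(2 \left(-3\right) - 5\right)^{2}\right)\right)^{2} = \left(-11 - \left(5 - \left(-6 - 5\right)^{2}\right)\right)^{2} = \left(-11 - \left(5 - \left(-11\right)^{2}\right)\right)^{2} = \left(-11 + \left(-5 + 121\right)\right)^{2} = \left(-11 + 116\right)^{2} = 105^{2} = 11025$)
$\left(\left(-5 + 1\right)^{2} - 64\right) h = \left(\left(-5 + 1\right)^{2} - 64\right) 11025 = \left(\left(-4\right)^{2} - 64\right) 11025 = \left(16 - 64\right) 11025 = \left(-48\right) 11025 = -529200$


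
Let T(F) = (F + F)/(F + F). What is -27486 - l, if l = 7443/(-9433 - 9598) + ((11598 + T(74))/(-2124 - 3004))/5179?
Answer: -13891875817974607/505423623272 ≈ -27486.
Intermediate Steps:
T(F) = 1 (T(F) = (2*F)/((2*F)) = (2*F)*(1/(2*F)) = 1)
l = -197891279585/505423623272 (l = 7443/(-9433 - 9598) + ((11598 + 1)/(-2124 - 3004))/5179 = 7443/(-19031) + (11599/(-5128))*(1/5179) = 7443*(-1/19031) + (11599*(-1/5128))*(1/5179) = -7443/19031 - 11599/5128*1/5179 = -7443/19031 - 11599/26557912 = -197891279585/505423623272 ≈ -0.39154)
-27486 - l = -27486 - 1*(-197891279585/505423623272) = -27486 + 197891279585/505423623272 = -13891875817974607/505423623272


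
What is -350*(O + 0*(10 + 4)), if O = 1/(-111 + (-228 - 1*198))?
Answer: 350/537 ≈ 0.65177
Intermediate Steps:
O = -1/537 (O = 1/(-111 + (-228 - 198)) = 1/(-111 - 426) = 1/(-537) = -1/537 ≈ -0.0018622)
-350*(O + 0*(10 + 4)) = -350*(-1/537 + 0*(10 + 4)) = -350*(-1/537 + 0*14) = -350*(-1/537 + 0) = -350*(-1/537) = 350/537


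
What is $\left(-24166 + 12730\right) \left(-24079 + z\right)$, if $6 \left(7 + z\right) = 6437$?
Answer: $263178574$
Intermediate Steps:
$z = \frac{6395}{6}$ ($z = -7 + \frac{1}{6} \cdot 6437 = -7 + \frac{6437}{6} = \frac{6395}{6} \approx 1065.8$)
$\left(-24166 + 12730\right) \left(-24079 + z\right) = \left(-24166 + 12730\right) \left(-24079 + \frac{6395}{6}\right) = \left(-11436\right) \left(- \frac{138079}{6}\right) = 263178574$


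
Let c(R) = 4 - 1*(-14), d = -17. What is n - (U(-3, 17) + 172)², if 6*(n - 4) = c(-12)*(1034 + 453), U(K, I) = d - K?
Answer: -20499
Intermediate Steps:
c(R) = 18 (c(R) = 4 + 14 = 18)
U(K, I) = -17 - K
n = 4465 (n = 4 + (18*(1034 + 453))/6 = 4 + (18*1487)/6 = 4 + (⅙)*26766 = 4 + 4461 = 4465)
n - (U(-3, 17) + 172)² = 4465 - ((-17 - 1*(-3)) + 172)² = 4465 - ((-17 + 3) + 172)² = 4465 - (-14 + 172)² = 4465 - 1*158² = 4465 - 1*24964 = 4465 - 24964 = -20499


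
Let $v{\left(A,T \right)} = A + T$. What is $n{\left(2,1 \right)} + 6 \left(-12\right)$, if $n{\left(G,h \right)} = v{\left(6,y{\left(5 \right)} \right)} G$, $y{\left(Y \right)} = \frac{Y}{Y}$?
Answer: $-58$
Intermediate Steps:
$y{\left(Y \right)} = 1$
$n{\left(G,h \right)} = 7 G$ ($n{\left(G,h \right)} = \left(6 + 1\right) G = 7 G$)
$n{\left(2,1 \right)} + 6 \left(-12\right) = 7 \cdot 2 + 6 \left(-12\right) = 14 - 72 = -58$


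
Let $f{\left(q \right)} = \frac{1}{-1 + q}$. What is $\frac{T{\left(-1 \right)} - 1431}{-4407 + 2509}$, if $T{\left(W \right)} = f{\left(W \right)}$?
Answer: $\frac{2863}{3796} \approx 0.75422$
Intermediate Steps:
$T{\left(W \right)} = \frac{1}{-1 + W}$
$\frac{T{\left(-1 \right)} - 1431}{-4407 + 2509} = \frac{\frac{1}{-1 - 1} - 1431}{-4407 + 2509} = \frac{\frac{1}{-2} - 1431}{-1898} = \left(- \frac{1}{2} - 1431\right) \left(- \frac{1}{1898}\right) = \left(- \frac{2863}{2}\right) \left(- \frac{1}{1898}\right) = \frac{2863}{3796}$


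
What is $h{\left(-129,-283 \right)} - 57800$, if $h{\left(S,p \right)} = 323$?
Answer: $-57477$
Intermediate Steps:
$h{\left(-129,-283 \right)} - 57800 = 323 - 57800 = -57477$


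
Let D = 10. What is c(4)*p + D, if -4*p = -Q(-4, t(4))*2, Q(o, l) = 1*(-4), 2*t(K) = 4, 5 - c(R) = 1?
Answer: 2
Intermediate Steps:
c(R) = 4 (c(R) = 5 - 1*1 = 5 - 1 = 4)
t(K) = 2 (t(K) = (½)*4 = 2)
Q(o, l) = -4
p = -2 (p = -(-1*(-4))*2/4 = -2 ≈ -2.0000)
c(4)*p + D = 4*(-2) + 10 = -8 + 10 = 2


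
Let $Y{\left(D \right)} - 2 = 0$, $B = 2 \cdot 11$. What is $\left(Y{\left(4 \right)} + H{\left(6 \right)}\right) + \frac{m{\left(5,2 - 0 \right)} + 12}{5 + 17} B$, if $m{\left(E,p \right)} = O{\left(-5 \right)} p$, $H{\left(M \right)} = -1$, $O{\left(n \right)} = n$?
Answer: $3$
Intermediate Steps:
$B = 22$
$Y{\left(D \right)} = 2$ ($Y{\left(D \right)} = 2 + 0 = 2$)
$m{\left(E,p \right)} = - 5 p$
$\left(Y{\left(4 \right)} + H{\left(6 \right)}\right) + \frac{m{\left(5,2 - 0 \right)} + 12}{5 + 17} B = \left(2 - 1\right) + \frac{- 5 \left(2 - 0\right) + 12}{5 + 17} \cdot 22 = 1 + \frac{- 5 \left(2 + 0\right) + 12}{22} \cdot 22 = 1 + \left(\left(-5\right) 2 + 12\right) \frac{1}{22} \cdot 22 = 1 + \left(-10 + 12\right) \frac{1}{22} \cdot 22 = 1 + 2 \cdot \frac{1}{22} \cdot 22 = 1 + \frac{1}{11} \cdot 22 = 1 + 2 = 3$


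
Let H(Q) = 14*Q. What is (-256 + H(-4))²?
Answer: 97344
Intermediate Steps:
(-256 + H(-4))² = (-256 + 14*(-4))² = (-256 - 56)² = (-312)² = 97344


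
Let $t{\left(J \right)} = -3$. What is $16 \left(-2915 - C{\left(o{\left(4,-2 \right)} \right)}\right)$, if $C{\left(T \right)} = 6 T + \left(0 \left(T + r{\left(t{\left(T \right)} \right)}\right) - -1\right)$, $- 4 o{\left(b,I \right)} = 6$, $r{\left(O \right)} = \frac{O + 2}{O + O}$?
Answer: $-46512$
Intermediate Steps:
$r{\left(O \right)} = \frac{2 + O}{2 O}$
$o{\left(b,I \right)} = - \frac{3}{2}$ ($o{\left(b,I \right)} = \left(- \frac{1}{4}\right) 6 = - \frac{3}{2}$)
$C{\left(T \right)} = 1 + 6 T$ ($C{\left(T \right)} = 6 T + \left(0 \left(T + \frac{2 - 3}{2 \left(-3\right)}\right) - -1\right) = 6 T + \left(0 \left(T + \frac{1}{2} \left(- \frac{1}{3}\right) \left(-1\right)\right) + 1\right) = 6 T + \left(0 \left(T + \frac{1}{6}\right) + 1\right) = 6 T + \left(0 \left(\frac{1}{6} + T\right) + 1\right) = 6 T + \left(0 + 1\right) = 6 T + 1 = 1 + 6 T$)
$16 \left(-2915 - C{\left(o{\left(4,-2 \right)} \right)}\right) = 16 \left(-2915 - \left(1 + 6 \left(- \frac{3}{2}\right)\right)\right) = 16 \left(-2915 - \left(1 - 9\right)\right) = 16 \left(-2915 - -8\right) = 16 \left(-2915 + 8\right) = 16 \left(-2907\right) = -46512$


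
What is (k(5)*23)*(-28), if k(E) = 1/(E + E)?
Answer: -322/5 ≈ -64.400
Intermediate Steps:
k(E) = 1/(2*E)
(k(5)*23)*(-28) = (((½)/5)*23)*(-28) = (((½)*(⅕))*23)*(-28) = ((⅒)*23)*(-28) = (23/10)*(-28) = -322/5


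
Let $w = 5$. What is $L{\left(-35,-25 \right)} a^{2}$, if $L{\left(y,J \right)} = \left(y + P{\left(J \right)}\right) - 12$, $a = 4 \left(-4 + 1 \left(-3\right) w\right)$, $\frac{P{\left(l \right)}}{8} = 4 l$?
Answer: $-4892272$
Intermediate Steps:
$P{\left(l \right)} = 32 l$ ($P{\left(l \right)} = 8 \cdot 4 l = 32 l$)
$a = -76$ ($a = 4 \left(-4 + 1 \left(-3\right) 5\right) = 4 \left(-4 - 15\right) = 4 \left(-19\right) = -76$)
$L{\left(y,J \right)} = -12 + y + 32 J$ ($L{\left(y,J \right)} = \left(y + 32 J\right) - 12 = -12 + y + 32 J$)
$L{\left(-35,-25 \right)} a^{2} = \left(-12 - 35 + 32 \left(-25\right)\right) \left(-76\right)^{2} = \left(-12 - 35 - 800\right) 5776 = \left(-847\right) 5776 = -4892272$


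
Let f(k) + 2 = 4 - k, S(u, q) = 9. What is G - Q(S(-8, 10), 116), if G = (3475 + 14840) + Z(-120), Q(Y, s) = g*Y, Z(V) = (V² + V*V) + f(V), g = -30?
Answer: 47507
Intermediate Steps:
f(k) = 2 - k (f(k) = -2 + (4 - k) = 2 - k)
Z(V) = 2 - V + 2*V² (Z(V) = (V² + V*V) + (2 - V) = (V² + V²) + (2 - V) = 2*V² + (2 - V) = 2 - V + 2*V²)
Q(Y, s) = -30*Y
G = 47237 (G = (3475 + 14840) + (2 - 1*(-120) + 2*(-120)²) = 18315 + (2 + 120 + 2*14400) = 18315 + (2 + 120 + 28800) = 18315 + 28922 = 47237)
G - Q(S(-8, 10), 116) = 47237 - (-30)*9 = 47237 - 1*(-270) = 47237 + 270 = 47507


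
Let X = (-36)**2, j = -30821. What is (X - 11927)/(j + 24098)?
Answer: 10631/6723 ≈ 1.5813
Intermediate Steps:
X = 1296
(X - 11927)/(j + 24098) = (1296 - 11927)/(-30821 + 24098) = -10631/(-6723) = -10631*(-1/6723) = 10631/6723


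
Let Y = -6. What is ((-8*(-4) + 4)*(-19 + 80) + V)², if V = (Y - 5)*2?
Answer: 4726276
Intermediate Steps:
V = -22 (V = (-6 - 5)*2 = -11*2 = -22)
((-8*(-4) + 4)*(-19 + 80) + V)² = ((-8*(-4) + 4)*(-19 + 80) - 22)² = ((32 + 4)*61 - 22)² = (36*61 - 22)² = (2196 - 22)² = 2174² = 4726276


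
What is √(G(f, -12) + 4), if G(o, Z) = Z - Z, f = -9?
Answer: 2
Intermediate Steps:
G(o, Z) = 0
√(G(f, -12) + 4) = √(0 + 4) = √4 = 2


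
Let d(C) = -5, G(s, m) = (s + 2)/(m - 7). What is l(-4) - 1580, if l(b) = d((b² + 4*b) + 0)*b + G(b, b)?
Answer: -17158/11 ≈ -1559.8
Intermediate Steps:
G(s, m) = (2 + s)/(-7 + m)
l(b) = -5*b + (2 + b)/(-7 + b)
l(-4) - 1580 = (2 - 4 - 5*(-4)*(-7 - 4))/(-7 - 4) - 1580 = (2 - 4 - 5*(-4)*(-11))/(-11) - 1580 = -(2 - 4 - 220)/11 - 1580 = -1/11*(-222) - 1580 = 222/11 - 1580 = -17158/11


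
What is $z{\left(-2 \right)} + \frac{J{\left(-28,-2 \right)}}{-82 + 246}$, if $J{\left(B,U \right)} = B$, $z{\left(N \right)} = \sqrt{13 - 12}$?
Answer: $\frac{34}{41} \approx 0.82927$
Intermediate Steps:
$z{\left(N \right)} = 1$ ($z{\left(N \right)} = \sqrt{1} = 1$)
$z{\left(-2 \right)} + \frac{J{\left(-28,-2 \right)}}{-82 + 246} = 1 - \frac{28}{-82 + 246} = 1 - \frac{28}{164} = 1 - \frac{7}{41} = \frac{34}{41}$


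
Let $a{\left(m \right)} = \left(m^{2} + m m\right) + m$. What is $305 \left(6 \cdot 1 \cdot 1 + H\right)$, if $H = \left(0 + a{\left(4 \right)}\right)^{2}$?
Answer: $397110$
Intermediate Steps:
$a{\left(m \right)} = m + 2 m^{2}$ ($a{\left(m \right)} = \left(m^{2} + m^{2}\right) + m = 2 m^{2} + m = m + 2 m^{2}$)
$H = 1296$ ($H = \left(0 + 4 \left(1 + 2 \cdot 4\right)\right)^{2} = \left(0 + 4 \left(1 + 8\right)\right)^{2} = \left(0 + 4 \cdot 9\right)^{2} = \left(0 + 36\right)^{2} = 36^{2} = 1296$)
$305 \left(6 \cdot 1 \cdot 1 + H\right) = 305 \left(6 \cdot 1 \cdot 1 + 1296\right) = 305 \left(6 \cdot 1 + 1296\right) = 305 \left(6 + 1296\right) = 305 \cdot 1302 = 397110$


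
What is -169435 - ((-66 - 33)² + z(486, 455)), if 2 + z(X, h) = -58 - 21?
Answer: -179155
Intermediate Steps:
z(X, h) = -81 (z(X, h) = -2 + (-58 - 21) = -2 - 79 = -81)
-169435 - ((-66 - 33)² + z(486, 455)) = -169435 - ((-66 - 33)² - 81) = -169435 - ((-99)² - 81) = -169435 - (9801 - 81) = -169435 - 1*9720 = -169435 - 9720 = -179155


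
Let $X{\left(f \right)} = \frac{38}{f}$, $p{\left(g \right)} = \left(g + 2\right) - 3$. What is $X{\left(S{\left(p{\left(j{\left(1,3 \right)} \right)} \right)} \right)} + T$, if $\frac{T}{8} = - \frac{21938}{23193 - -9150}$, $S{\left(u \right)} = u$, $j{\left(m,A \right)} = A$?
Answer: $\frac{439013}{32343} \approx 13.574$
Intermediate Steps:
$p{\left(g \right)} = -1 + g$ ($p{\left(g \right)} = \left(2 + g\right) - 3 = -1 + g$)
$T = - \frac{175504}{32343}$ ($T = 8 \left(- \frac{21938}{23193 - -9150}\right) = 8 \left(- \frac{21938}{23193 + 9150}\right) = 8 \left(- \frac{21938}{32343}\right) = - \frac{175504}{32343} \approx -5.4263$)
$X{\left(S{\left(p{\left(j{\left(1,3 \right)} \right)} \right)} \right)} + T = \frac{38}{-1 + 3} - \frac{175504}{32343} = \frac{38}{2} - \frac{175504}{32343} = 38 \cdot \frac{1}{2} - \frac{175504}{32343} = 19 - \frac{175504}{32343} = \frac{439013}{32343}$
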